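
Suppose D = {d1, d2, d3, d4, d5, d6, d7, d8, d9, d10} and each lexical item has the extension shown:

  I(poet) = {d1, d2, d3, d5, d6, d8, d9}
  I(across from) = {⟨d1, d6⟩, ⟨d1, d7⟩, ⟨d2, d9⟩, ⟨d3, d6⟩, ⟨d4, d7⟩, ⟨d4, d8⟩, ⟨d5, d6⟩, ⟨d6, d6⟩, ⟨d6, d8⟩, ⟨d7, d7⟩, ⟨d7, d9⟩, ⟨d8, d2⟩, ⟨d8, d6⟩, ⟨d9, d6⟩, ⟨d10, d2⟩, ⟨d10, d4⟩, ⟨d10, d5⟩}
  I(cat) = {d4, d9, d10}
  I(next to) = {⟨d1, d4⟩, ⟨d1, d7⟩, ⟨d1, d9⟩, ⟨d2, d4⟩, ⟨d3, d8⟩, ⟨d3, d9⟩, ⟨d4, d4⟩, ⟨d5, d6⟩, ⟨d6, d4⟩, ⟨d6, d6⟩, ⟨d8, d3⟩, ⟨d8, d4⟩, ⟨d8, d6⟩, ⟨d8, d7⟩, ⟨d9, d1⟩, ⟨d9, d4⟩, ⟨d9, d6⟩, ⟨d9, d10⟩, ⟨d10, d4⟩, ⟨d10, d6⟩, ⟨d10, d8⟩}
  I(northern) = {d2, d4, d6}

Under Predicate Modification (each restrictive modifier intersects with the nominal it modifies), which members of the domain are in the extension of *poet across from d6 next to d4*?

{d1, d6, d8, d9}

⟦across from d6⟧ = {x : ⟨x, d6⟩ ∈ ⟦across from⟧} = {d1, d3, d5, d6, d8, d9}
⟦next to d4⟧ = {x : ⟨x, d4⟩ ∈ ⟦next to⟧} = {d1, d2, d4, d6, d8, d9, d10}
⟦poet⟧ = {d1, d2, d3, d5, d6, d8, d9}
… ∩ ⟦across from d6⟧ = {d1, d2, d3, d5, d6, d8, d9} ∩ {d1, d3, d5, d6, d8, d9} = {d1, d3, d5, d6, d8, d9}
… ∩ ⟦next to d4⟧ = {d1, d3, d5, d6, d8, d9} ∩ {d1, d2, d4, d6, d8, d9, d10} = {d1, d6, d8, d9}
So ⟦poet across from d6 next to d4⟧ = {d1, d6, d8, d9}.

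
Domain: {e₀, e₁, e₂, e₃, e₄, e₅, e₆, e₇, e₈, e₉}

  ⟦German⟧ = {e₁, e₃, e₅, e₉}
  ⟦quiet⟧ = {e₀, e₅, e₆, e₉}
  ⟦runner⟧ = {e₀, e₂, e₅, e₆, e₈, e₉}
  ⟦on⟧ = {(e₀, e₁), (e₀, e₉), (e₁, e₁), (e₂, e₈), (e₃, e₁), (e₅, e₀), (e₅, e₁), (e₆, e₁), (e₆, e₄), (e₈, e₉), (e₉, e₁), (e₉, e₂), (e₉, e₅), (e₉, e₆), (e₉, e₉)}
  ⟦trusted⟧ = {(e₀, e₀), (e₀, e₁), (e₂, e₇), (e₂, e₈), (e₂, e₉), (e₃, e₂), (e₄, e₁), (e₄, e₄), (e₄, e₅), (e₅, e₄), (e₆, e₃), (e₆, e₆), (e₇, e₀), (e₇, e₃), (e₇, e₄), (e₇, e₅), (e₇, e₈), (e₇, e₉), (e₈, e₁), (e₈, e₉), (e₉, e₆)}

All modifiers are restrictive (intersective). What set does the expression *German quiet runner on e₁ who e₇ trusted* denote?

{e₅, e₉}

⟦on e₁⟧ = {x : ⟨x, e₁⟩ ∈ ⟦on⟧} = {e₀, e₁, e₃, e₅, e₆, e₉}
⟦who e₇ trusted⟧ = {x : ⟨e₇, x⟩ ∈ ⟦trusted⟧} = {e₀, e₃, e₄, e₅, e₈, e₉}
⟦runner⟧ = {e₀, e₂, e₅, e₆, e₈, e₉}
… ∩ ⟦on e₁⟧ = {e₀, e₂, e₅, e₆, e₈, e₉} ∩ {e₀, e₁, e₃, e₅, e₆, e₉} = {e₀, e₅, e₆, e₉}
… ∩ ⟦who e₇ trusted⟧ = {e₀, e₅, e₆, e₉} ∩ {e₀, e₃, e₄, e₅, e₈, e₉} = {e₀, e₅, e₉}
… ∩ ⟦German⟧ = {e₀, e₅, e₉} ∩ {e₁, e₃, e₅, e₉} = {e₅, e₉}
… ∩ ⟦quiet⟧ = {e₅, e₉} ∩ {e₀, e₅, e₆, e₉} = {e₅, e₉}
So ⟦German quiet runner on e₁ who e₇ trusted⟧ = {e₅, e₉}.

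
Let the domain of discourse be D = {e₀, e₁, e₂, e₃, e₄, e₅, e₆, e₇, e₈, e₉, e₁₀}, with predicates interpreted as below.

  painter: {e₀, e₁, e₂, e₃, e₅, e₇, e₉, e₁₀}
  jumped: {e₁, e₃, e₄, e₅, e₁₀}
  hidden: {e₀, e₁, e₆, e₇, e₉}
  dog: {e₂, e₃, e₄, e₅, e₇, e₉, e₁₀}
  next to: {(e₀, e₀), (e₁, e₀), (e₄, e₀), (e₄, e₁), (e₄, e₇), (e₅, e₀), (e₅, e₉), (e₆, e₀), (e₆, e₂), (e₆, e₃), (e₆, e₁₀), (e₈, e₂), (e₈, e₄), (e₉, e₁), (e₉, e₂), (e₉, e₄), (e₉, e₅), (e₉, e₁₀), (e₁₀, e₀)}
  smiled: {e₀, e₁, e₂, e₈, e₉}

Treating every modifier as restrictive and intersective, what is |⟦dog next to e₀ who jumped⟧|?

⟦next to e₀⟧ = {x : ⟨x, e₀⟩ ∈ ⟦next to⟧} = {e₀, e₁, e₄, e₅, e₆, e₁₀}
⟦who jumped⟧ = ⟦jumped⟧ = {e₁, e₃, e₄, e₅, e₁₀}
⟦dog⟧ = {e₂, e₃, e₄, e₅, e₇, e₉, e₁₀}
… ∩ ⟦next to e₀⟧ = {e₂, e₃, e₄, e₅, e₇, e₉, e₁₀} ∩ {e₀, e₁, e₄, e₅, e₆, e₁₀} = {e₄, e₅, e₁₀}
… ∩ ⟦who jumped⟧ = {e₄, e₅, e₁₀} ∩ {e₁, e₃, e₄, e₅, e₁₀} = {e₄, e₅, e₁₀}
⟦dog next to e₀ who jumped⟧ = {e₄, e₅, e₁₀}, so the cardinality is 3.

3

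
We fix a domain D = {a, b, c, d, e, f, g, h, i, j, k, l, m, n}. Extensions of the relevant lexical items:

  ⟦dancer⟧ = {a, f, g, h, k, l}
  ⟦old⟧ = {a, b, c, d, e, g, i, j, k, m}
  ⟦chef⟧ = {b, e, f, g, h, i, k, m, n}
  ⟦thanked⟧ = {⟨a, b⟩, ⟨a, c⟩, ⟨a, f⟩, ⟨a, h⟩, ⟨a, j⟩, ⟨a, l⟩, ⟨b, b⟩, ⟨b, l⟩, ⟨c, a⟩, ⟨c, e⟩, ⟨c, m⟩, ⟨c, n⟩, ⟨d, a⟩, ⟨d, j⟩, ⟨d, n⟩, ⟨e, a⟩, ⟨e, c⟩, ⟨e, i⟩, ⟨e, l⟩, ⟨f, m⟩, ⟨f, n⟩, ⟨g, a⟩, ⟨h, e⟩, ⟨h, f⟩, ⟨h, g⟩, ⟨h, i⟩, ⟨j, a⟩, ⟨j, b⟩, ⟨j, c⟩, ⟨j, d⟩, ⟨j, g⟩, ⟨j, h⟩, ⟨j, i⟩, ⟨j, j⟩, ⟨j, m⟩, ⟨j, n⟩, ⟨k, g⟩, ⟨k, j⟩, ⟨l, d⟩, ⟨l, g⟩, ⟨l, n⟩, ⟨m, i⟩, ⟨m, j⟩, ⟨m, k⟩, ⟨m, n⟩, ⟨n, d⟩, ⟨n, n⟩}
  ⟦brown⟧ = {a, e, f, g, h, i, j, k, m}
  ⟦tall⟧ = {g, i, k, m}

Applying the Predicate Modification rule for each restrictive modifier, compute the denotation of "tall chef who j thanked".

⟦who j thanked⟧ = {x : ⟨j, x⟩ ∈ ⟦thanked⟧} = {a, b, c, d, g, h, i, j, m, n}
⟦chef⟧ = {b, e, f, g, h, i, k, m, n}
… ∩ ⟦who j thanked⟧ = {b, e, f, g, h, i, k, m, n} ∩ {a, b, c, d, g, h, i, j, m, n} = {b, g, h, i, m, n}
… ∩ ⟦tall⟧ = {b, g, h, i, m, n} ∩ {g, i, k, m} = {g, i, m}
So ⟦tall chef who j thanked⟧ = {g, i, m}.

{g, i, m}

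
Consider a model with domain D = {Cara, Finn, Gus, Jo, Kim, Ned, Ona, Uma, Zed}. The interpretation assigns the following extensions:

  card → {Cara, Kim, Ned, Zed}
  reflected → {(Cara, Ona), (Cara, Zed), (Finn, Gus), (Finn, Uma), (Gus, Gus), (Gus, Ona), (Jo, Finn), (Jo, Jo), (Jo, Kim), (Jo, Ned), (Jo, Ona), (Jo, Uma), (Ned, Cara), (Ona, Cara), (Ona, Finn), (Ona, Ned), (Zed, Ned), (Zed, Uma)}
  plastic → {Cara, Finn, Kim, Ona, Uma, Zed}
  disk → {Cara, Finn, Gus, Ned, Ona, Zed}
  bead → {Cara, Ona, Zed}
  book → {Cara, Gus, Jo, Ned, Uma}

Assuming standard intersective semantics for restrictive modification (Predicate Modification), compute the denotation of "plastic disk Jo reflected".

⟦Jo reflected⟧ = {x : ⟨Jo, x⟩ ∈ ⟦reflected⟧} = {Finn, Jo, Kim, Ned, Ona, Uma}
⟦disk⟧ = {Cara, Finn, Gus, Ned, Ona, Zed}
… ∩ ⟦Jo reflected⟧ = {Cara, Finn, Gus, Ned, Ona, Zed} ∩ {Finn, Jo, Kim, Ned, Ona, Uma} = {Finn, Ned, Ona}
… ∩ ⟦plastic⟧ = {Finn, Ned, Ona} ∩ {Cara, Finn, Kim, Ona, Uma, Zed} = {Finn, Ona}
So ⟦plastic disk Jo reflected⟧ = {Finn, Ona}.

{Finn, Ona}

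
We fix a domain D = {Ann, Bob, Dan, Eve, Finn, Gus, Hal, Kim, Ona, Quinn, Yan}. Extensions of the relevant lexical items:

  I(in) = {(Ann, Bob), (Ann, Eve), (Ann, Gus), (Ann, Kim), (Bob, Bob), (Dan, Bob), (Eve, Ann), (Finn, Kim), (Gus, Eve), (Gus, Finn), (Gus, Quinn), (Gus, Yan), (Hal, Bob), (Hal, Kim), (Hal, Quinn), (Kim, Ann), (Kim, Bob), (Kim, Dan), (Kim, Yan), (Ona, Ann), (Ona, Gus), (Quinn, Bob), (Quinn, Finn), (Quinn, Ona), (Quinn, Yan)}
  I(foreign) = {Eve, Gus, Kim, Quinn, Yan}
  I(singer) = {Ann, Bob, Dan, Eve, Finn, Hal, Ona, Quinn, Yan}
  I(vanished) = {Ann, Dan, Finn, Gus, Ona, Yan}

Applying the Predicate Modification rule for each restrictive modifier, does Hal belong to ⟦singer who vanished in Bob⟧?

no

⟦who vanished⟧ = ⟦vanished⟧ = {Ann, Dan, Finn, Gus, Ona, Yan}
⟦in Bob⟧ = {x : ⟨x, Bob⟩ ∈ ⟦in⟧} = {Ann, Bob, Dan, Hal, Kim, Quinn}
⟦singer⟧ = {Ann, Bob, Dan, Eve, Finn, Hal, Ona, Quinn, Yan}
… ∩ ⟦who vanished⟧ = {Ann, Bob, Dan, Eve, Finn, Hal, Ona, Quinn, Yan} ∩ {Ann, Dan, Finn, Gus, Ona, Yan} = {Ann, Dan, Finn, Ona, Yan}
… ∩ ⟦in Bob⟧ = {Ann, Dan, Finn, Ona, Yan} ∩ {Ann, Bob, Dan, Hal, Kim, Quinn} = {Ann, Dan}
⟦singer who vanished in Bob⟧ = {Ann, Dan}; Hal ∉ this set.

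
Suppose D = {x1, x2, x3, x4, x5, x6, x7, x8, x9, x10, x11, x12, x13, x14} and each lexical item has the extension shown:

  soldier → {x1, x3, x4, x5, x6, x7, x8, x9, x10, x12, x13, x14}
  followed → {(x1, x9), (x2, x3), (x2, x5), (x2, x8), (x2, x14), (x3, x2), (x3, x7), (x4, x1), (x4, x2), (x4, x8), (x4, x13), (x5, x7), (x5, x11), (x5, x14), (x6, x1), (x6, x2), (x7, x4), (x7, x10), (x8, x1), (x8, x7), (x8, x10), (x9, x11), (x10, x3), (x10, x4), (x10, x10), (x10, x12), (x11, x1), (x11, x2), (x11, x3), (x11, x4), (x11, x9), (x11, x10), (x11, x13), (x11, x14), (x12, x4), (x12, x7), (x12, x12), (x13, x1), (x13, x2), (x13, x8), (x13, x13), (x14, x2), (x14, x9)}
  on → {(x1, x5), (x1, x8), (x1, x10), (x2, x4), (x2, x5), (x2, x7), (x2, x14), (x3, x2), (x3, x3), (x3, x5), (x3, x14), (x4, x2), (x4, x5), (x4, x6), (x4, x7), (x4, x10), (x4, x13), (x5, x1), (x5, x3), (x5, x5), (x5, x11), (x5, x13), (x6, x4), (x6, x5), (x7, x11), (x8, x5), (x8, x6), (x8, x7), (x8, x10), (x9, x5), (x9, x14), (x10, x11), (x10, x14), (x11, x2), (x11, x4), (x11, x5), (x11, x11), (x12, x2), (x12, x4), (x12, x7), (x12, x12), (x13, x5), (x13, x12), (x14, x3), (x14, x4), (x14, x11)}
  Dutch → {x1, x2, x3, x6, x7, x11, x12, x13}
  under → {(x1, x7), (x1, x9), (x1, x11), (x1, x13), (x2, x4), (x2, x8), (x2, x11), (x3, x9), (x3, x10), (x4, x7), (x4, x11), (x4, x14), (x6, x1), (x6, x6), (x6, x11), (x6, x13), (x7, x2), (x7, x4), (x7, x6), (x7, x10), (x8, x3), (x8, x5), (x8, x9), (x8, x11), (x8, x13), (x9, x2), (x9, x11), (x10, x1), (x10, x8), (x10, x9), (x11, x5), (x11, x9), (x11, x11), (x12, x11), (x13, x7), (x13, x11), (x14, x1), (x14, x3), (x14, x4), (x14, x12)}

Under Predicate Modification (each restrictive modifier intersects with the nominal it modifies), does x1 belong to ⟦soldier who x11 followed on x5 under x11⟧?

yes

⟦who x11 followed⟧ = {x : ⟨x11, x⟩ ∈ ⟦followed⟧} = {x1, x2, x3, x4, x9, x10, x13, x14}
⟦on x5⟧ = {x : ⟨x, x5⟩ ∈ ⟦on⟧} = {x1, x2, x3, x4, x5, x6, x8, x9, x11, x13}
⟦under x11⟧ = {x : ⟨x, x11⟩ ∈ ⟦under⟧} = {x1, x2, x4, x6, x8, x9, x11, x12, x13}
⟦soldier⟧ = {x1, x3, x4, x5, x6, x7, x8, x9, x10, x12, x13, x14}
… ∩ ⟦who x11 followed⟧ = {x1, x3, x4, x5, x6, x7, x8, x9, x10, x12, x13, x14} ∩ {x1, x2, x3, x4, x9, x10, x13, x14} = {x1, x3, x4, x9, x10, x13, x14}
… ∩ ⟦on x5⟧ = {x1, x3, x4, x9, x10, x13, x14} ∩ {x1, x2, x3, x4, x5, x6, x8, x9, x11, x13} = {x1, x3, x4, x9, x13}
… ∩ ⟦under x11⟧ = {x1, x3, x4, x9, x13} ∩ {x1, x2, x4, x6, x8, x9, x11, x12, x13} = {x1, x4, x9, x13}
⟦soldier who x11 followed on x5 under x11⟧ = {x1, x4, x9, x13}; x1 ∈ this set.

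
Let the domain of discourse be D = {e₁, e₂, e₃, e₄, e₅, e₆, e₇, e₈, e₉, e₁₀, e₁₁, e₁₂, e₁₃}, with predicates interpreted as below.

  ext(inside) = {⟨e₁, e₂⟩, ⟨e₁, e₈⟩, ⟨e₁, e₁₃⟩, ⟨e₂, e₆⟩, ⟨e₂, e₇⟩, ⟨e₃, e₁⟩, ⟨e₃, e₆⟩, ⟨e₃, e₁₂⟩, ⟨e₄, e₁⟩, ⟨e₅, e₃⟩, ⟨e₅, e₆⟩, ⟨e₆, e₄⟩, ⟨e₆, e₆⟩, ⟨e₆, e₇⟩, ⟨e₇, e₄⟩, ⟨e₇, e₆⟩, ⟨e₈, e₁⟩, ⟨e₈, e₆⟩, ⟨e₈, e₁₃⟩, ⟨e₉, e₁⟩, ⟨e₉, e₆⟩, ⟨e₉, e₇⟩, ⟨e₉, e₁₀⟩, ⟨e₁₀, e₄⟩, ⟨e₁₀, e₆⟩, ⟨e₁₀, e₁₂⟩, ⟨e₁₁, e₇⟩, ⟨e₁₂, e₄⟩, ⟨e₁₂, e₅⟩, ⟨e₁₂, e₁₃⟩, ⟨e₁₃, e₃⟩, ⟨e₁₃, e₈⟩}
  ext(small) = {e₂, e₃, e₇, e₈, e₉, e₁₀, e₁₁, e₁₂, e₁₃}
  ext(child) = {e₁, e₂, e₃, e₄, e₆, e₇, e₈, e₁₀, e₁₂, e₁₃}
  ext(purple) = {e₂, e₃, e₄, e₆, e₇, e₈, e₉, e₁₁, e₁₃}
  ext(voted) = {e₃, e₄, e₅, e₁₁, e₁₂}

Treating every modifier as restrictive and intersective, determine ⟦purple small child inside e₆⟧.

⟦inside e₆⟧ = {x : ⟨x, e₆⟩ ∈ ⟦inside⟧} = {e₂, e₃, e₅, e₆, e₇, e₈, e₉, e₁₀}
⟦child⟧ = {e₁, e₂, e₃, e₄, e₆, e₇, e₈, e₁₀, e₁₂, e₁₃}
… ∩ ⟦inside e₆⟧ = {e₁, e₂, e₃, e₄, e₆, e₇, e₈, e₁₀, e₁₂, e₁₃} ∩ {e₂, e₃, e₅, e₆, e₇, e₈, e₉, e₁₀} = {e₂, e₃, e₆, e₇, e₈, e₁₀}
… ∩ ⟦purple⟧ = {e₂, e₃, e₆, e₇, e₈, e₁₀} ∩ {e₂, e₃, e₄, e₆, e₇, e₈, e₉, e₁₁, e₁₃} = {e₂, e₃, e₆, e₇, e₈}
… ∩ ⟦small⟧ = {e₂, e₃, e₆, e₇, e₈} ∩ {e₂, e₃, e₇, e₈, e₉, e₁₀, e₁₁, e₁₂, e₁₃} = {e₂, e₃, e₇, e₈}
So ⟦purple small child inside e₆⟧ = {e₂, e₃, e₇, e₈}.

{e₂, e₃, e₇, e₈}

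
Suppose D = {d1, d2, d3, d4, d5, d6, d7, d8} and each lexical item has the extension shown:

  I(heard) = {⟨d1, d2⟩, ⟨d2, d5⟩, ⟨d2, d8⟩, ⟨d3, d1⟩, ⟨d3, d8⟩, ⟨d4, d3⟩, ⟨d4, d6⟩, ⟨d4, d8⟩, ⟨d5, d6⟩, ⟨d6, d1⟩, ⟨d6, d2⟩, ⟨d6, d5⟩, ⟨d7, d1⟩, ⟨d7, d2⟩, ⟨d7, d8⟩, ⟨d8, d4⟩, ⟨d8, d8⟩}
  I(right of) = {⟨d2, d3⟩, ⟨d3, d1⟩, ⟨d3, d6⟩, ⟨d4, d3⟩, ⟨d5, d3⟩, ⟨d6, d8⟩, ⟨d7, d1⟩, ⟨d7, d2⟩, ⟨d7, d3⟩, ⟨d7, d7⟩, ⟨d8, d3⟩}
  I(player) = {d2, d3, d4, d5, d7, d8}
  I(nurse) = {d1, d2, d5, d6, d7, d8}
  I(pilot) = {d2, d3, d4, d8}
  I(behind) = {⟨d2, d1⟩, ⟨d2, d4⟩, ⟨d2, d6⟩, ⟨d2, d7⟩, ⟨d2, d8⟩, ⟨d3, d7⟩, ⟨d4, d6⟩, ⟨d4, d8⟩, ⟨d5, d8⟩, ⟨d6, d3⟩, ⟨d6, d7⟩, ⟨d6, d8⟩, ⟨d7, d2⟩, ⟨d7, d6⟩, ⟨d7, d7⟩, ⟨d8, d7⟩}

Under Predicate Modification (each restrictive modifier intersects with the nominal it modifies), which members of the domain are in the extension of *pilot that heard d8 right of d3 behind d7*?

⟦that heard d8⟧ = {x : ⟨x, d8⟩ ∈ ⟦heard⟧} = {d2, d3, d4, d7, d8}
⟦right of d3⟧ = {x : ⟨x, d3⟩ ∈ ⟦right of⟧} = {d2, d4, d5, d7, d8}
⟦behind d7⟧ = {x : ⟨x, d7⟩ ∈ ⟦behind⟧} = {d2, d3, d6, d7, d8}
⟦pilot⟧ = {d2, d3, d4, d8}
… ∩ ⟦that heard d8⟧ = {d2, d3, d4, d8} ∩ {d2, d3, d4, d7, d8} = {d2, d3, d4, d8}
… ∩ ⟦right of d3⟧ = {d2, d3, d4, d8} ∩ {d2, d4, d5, d7, d8} = {d2, d4, d8}
… ∩ ⟦behind d7⟧ = {d2, d4, d8} ∩ {d2, d3, d6, d7, d8} = {d2, d8}
So ⟦pilot that heard d8 right of d3 behind d7⟧ = {d2, d8}.

{d2, d8}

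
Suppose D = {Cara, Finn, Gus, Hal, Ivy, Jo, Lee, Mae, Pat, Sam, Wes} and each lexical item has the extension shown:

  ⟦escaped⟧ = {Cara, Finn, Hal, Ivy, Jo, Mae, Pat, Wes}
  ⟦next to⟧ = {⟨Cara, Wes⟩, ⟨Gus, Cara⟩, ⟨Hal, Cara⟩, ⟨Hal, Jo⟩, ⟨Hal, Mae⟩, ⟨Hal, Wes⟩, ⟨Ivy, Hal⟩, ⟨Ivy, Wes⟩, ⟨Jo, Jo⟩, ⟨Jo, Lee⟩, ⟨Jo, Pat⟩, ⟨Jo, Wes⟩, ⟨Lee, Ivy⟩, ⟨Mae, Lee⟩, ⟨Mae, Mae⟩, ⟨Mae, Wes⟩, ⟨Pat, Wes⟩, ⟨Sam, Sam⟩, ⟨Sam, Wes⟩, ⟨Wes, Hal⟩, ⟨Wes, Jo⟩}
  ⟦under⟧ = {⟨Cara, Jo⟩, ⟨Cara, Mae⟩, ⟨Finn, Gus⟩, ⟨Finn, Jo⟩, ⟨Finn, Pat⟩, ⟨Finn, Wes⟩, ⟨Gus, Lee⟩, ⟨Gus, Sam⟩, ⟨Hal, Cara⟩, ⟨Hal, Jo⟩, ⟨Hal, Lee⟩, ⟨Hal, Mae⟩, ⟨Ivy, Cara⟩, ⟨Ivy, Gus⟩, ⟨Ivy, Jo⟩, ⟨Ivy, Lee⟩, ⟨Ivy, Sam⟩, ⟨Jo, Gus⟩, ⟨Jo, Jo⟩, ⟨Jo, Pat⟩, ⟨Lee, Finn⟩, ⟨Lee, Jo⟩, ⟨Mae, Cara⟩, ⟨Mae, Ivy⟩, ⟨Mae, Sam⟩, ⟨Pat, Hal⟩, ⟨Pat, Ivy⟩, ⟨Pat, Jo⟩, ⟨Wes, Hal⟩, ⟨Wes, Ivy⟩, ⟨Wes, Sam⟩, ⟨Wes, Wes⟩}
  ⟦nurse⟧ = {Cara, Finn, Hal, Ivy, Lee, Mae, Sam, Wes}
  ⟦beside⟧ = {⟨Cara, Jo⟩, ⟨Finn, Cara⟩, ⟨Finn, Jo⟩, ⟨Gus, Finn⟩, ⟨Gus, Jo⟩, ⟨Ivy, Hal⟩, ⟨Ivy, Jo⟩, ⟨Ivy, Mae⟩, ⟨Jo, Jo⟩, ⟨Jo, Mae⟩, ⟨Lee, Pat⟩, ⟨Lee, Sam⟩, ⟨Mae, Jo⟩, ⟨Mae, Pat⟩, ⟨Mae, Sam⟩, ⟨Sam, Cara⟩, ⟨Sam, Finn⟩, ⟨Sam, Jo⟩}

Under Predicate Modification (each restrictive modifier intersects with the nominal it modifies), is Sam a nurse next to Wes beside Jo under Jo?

⟦next to Wes⟧ = {x : ⟨x, Wes⟩ ∈ ⟦next to⟧} = {Cara, Hal, Ivy, Jo, Mae, Pat, Sam}
⟦beside Jo⟧ = {x : ⟨x, Jo⟩ ∈ ⟦beside⟧} = {Cara, Finn, Gus, Ivy, Jo, Mae, Sam}
⟦under Jo⟧ = {x : ⟨x, Jo⟩ ∈ ⟦under⟧} = {Cara, Finn, Hal, Ivy, Jo, Lee, Pat}
⟦nurse⟧ = {Cara, Finn, Hal, Ivy, Lee, Mae, Sam, Wes}
… ∩ ⟦next to Wes⟧ = {Cara, Finn, Hal, Ivy, Lee, Mae, Sam, Wes} ∩ {Cara, Hal, Ivy, Jo, Mae, Pat, Sam} = {Cara, Hal, Ivy, Mae, Sam}
… ∩ ⟦beside Jo⟧ = {Cara, Hal, Ivy, Mae, Sam} ∩ {Cara, Finn, Gus, Ivy, Jo, Mae, Sam} = {Cara, Ivy, Mae, Sam}
… ∩ ⟦under Jo⟧ = {Cara, Ivy, Mae, Sam} ∩ {Cara, Finn, Hal, Ivy, Jo, Lee, Pat} = {Cara, Ivy}
⟦nurse next to Wes beside Jo under Jo⟧ = {Cara, Ivy}; Sam ∉ this set.

no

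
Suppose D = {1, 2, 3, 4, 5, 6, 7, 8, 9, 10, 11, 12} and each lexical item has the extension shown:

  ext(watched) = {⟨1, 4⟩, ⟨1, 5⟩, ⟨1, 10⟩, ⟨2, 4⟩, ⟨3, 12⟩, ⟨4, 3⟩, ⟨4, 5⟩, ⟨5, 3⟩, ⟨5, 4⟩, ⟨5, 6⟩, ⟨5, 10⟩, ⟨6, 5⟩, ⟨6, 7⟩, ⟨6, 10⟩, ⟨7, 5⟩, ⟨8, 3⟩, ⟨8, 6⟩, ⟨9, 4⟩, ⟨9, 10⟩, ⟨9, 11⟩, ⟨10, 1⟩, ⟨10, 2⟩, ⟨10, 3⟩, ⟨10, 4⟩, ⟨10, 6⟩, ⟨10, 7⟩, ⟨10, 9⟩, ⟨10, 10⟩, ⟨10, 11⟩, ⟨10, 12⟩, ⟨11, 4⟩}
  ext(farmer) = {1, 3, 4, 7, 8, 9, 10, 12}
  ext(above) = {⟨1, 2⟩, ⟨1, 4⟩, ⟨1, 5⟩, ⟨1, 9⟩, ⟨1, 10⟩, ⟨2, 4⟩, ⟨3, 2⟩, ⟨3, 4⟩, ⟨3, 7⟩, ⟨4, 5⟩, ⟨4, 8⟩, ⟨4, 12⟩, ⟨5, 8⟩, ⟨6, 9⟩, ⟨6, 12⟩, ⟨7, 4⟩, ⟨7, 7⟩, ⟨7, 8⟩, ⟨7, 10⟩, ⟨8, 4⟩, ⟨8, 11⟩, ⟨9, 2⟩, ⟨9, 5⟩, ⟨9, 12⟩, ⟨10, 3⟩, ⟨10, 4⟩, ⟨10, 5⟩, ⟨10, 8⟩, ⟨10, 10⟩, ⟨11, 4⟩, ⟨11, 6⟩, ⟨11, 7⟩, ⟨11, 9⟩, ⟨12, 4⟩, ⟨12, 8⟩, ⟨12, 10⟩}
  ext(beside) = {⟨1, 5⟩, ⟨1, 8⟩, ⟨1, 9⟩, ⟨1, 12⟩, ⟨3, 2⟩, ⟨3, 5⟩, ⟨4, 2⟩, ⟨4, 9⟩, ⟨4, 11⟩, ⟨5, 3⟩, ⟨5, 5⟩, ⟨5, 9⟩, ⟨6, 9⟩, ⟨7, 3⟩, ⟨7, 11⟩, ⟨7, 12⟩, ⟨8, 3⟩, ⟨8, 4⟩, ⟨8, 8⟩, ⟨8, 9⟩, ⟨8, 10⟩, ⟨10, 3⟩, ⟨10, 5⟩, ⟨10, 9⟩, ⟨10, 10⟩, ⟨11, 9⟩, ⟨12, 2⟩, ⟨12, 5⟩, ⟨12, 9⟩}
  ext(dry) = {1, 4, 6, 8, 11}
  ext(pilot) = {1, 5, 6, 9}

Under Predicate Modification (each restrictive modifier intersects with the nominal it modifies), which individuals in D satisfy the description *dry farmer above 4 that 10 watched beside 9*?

{1}

⟦above 4⟧ = {x : ⟨x, 4⟩ ∈ ⟦above⟧} = {1, 2, 3, 7, 8, 10, 11, 12}
⟦that 10 watched⟧ = {x : ⟨10, x⟩ ∈ ⟦watched⟧} = {1, 2, 3, 4, 6, 7, 9, 10, 11, 12}
⟦beside 9⟧ = {x : ⟨x, 9⟩ ∈ ⟦beside⟧} = {1, 4, 5, 6, 8, 10, 11, 12}
⟦farmer⟧ = {1, 3, 4, 7, 8, 9, 10, 12}
… ∩ ⟦above 4⟧ = {1, 3, 4, 7, 8, 9, 10, 12} ∩ {1, 2, 3, 7, 8, 10, 11, 12} = {1, 3, 7, 8, 10, 12}
… ∩ ⟦that 10 watched⟧ = {1, 3, 7, 8, 10, 12} ∩ {1, 2, 3, 4, 6, 7, 9, 10, 11, 12} = {1, 3, 7, 10, 12}
… ∩ ⟦beside 9⟧ = {1, 3, 7, 10, 12} ∩ {1, 4, 5, 6, 8, 10, 11, 12} = {1, 10, 12}
… ∩ ⟦dry⟧ = {1, 10, 12} ∩ {1, 4, 6, 8, 11} = {1}
So ⟦dry farmer above 4 that 10 watched beside 9⟧ = {1}.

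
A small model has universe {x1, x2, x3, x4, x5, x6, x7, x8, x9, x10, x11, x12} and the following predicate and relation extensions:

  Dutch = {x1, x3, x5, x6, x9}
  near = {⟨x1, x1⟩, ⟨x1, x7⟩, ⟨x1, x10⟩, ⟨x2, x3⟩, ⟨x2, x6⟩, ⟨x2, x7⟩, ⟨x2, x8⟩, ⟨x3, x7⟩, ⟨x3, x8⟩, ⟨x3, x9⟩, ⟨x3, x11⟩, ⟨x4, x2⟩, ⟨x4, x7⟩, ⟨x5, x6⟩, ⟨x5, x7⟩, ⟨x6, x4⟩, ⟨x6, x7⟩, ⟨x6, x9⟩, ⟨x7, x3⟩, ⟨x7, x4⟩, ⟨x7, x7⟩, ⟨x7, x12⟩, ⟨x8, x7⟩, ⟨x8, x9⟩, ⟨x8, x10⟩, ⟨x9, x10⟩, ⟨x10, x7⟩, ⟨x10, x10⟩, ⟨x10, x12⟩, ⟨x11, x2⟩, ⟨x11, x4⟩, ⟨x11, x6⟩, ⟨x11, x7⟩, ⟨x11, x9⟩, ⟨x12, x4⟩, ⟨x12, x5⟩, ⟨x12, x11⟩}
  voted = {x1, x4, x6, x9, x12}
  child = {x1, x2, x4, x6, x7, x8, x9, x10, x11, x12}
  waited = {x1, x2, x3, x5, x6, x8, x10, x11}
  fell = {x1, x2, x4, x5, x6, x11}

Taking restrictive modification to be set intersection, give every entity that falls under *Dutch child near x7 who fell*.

{x1, x6}

⟦near x7⟧ = {x : ⟨x, x7⟩ ∈ ⟦near⟧} = {x1, x2, x3, x4, x5, x6, x7, x8, x10, x11}
⟦who fell⟧ = ⟦fell⟧ = {x1, x2, x4, x5, x6, x11}
⟦child⟧ = {x1, x2, x4, x6, x7, x8, x9, x10, x11, x12}
… ∩ ⟦near x7⟧ = {x1, x2, x4, x6, x7, x8, x9, x10, x11, x12} ∩ {x1, x2, x3, x4, x5, x6, x7, x8, x10, x11} = {x1, x2, x4, x6, x7, x8, x10, x11}
… ∩ ⟦who fell⟧ = {x1, x2, x4, x6, x7, x8, x10, x11} ∩ {x1, x2, x4, x5, x6, x11} = {x1, x2, x4, x6, x11}
… ∩ ⟦Dutch⟧ = {x1, x2, x4, x6, x11} ∩ {x1, x3, x5, x6, x9} = {x1, x6}
So ⟦Dutch child near x7 who fell⟧ = {x1, x6}.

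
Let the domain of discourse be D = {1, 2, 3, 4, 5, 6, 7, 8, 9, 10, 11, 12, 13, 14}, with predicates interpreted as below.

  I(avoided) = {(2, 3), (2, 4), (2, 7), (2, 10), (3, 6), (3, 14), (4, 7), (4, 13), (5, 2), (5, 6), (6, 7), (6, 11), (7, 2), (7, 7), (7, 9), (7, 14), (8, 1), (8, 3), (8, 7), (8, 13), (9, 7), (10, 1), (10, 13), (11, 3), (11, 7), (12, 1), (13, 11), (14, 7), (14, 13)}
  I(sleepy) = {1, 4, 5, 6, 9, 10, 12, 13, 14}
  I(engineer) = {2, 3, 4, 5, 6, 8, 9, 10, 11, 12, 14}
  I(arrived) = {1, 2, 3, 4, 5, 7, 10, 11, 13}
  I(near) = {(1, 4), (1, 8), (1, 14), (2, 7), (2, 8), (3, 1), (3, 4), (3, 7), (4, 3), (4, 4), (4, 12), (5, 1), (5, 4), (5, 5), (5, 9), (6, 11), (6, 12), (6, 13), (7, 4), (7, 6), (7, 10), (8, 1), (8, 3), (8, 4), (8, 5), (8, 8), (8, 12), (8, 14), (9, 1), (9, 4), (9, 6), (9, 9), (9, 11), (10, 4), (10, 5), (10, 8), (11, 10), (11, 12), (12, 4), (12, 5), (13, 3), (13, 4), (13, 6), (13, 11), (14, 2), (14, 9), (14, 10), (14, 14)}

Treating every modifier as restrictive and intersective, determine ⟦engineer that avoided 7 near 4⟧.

⟦that avoided 7⟧ = {x : ⟨x, 7⟩ ∈ ⟦avoided⟧} = {2, 4, 6, 7, 8, 9, 11, 14}
⟦near 4⟧ = {x : ⟨x, 4⟩ ∈ ⟦near⟧} = {1, 3, 4, 5, 7, 8, 9, 10, 12, 13}
⟦engineer⟧ = {2, 3, 4, 5, 6, 8, 9, 10, 11, 12, 14}
… ∩ ⟦that avoided 7⟧ = {2, 3, 4, 5, 6, 8, 9, 10, 11, 12, 14} ∩ {2, 4, 6, 7, 8, 9, 11, 14} = {2, 4, 6, 8, 9, 11, 14}
… ∩ ⟦near 4⟧ = {2, 4, 6, 8, 9, 11, 14} ∩ {1, 3, 4, 5, 7, 8, 9, 10, 12, 13} = {4, 8, 9}
So ⟦engineer that avoided 7 near 4⟧ = {4, 8, 9}.

{4, 8, 9}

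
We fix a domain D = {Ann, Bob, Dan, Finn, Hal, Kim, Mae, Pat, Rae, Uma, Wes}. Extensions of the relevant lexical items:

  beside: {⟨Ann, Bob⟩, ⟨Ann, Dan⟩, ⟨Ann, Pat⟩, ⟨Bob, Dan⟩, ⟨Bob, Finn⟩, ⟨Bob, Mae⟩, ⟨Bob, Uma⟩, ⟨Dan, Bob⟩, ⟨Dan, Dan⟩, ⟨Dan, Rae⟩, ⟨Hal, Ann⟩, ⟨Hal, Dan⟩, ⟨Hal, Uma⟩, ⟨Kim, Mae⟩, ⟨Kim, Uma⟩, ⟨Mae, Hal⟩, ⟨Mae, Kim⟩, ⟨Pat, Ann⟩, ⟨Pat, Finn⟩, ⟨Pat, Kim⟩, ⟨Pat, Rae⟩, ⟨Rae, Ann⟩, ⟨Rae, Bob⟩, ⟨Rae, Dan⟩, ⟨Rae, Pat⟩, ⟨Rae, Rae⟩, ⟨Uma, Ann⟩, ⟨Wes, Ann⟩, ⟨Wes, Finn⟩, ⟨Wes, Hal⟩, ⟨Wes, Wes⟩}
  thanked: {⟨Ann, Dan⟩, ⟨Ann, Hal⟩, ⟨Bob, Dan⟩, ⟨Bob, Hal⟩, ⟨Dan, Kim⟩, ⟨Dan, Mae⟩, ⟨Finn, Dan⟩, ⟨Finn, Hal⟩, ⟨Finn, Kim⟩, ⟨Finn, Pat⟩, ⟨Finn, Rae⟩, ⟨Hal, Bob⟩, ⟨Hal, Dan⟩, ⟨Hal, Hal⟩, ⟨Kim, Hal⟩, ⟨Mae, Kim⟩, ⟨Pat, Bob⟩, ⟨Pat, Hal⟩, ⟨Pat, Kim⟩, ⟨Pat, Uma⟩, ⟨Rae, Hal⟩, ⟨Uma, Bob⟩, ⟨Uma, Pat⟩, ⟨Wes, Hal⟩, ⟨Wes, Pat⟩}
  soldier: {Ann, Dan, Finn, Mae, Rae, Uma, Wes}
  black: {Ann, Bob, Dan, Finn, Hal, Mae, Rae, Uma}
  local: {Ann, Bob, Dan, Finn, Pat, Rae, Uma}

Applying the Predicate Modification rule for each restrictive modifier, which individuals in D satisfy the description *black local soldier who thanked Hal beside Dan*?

{Ann, Rae}

⟦who thanked Hal⟧ = {x : ⟨x, Hal⟩ ∈ ⟦thanked⟧} = {Ann, Bob, Finn, Hal, Kim, Pat, Rae, Wes}
⟦beside Dan⟧ = {x : ⟨x, Dan⟩ ∈ ⟦beside⟧} = {Ann, Bob, Dan, Hal, Rae}
⟦soldier⟧ = {Ann, Dan, Finn, Mae, Rae, Uma, Wes}
… ∩ ⟦who thanked Hal⟧ = {Ann, Dan, Finn, Mae, Rae, Uma, Wes} ∩ {Ann, Bob, Finn, Hal, Kim, Pat, Rae, Wes} = {Ann, Finn, Rae, Wes}
… ∩ ⟦beside Dan⟧ = {Ann, Finn, Rae, Wes} ∩ {Ann, Bob, Dan, Hal, Rae} = {Ann, Rae}
… ∩ ⟦black⟧ = {Ann, Rae} ∩ {Ann, Bob, Dan, Finn, Hal, Mae, Rae, Uma} = {Ann, Rae}
… ∩ ⟦local⟧ = {Ann, Rae} ∩ {Ann, Bob, Dan, Finn, Pat, Rae, Uma} = {Ann, Rae}
So ⟦black local soldier who thanked Hal beside Dan⟧ = {Ann, Rae}.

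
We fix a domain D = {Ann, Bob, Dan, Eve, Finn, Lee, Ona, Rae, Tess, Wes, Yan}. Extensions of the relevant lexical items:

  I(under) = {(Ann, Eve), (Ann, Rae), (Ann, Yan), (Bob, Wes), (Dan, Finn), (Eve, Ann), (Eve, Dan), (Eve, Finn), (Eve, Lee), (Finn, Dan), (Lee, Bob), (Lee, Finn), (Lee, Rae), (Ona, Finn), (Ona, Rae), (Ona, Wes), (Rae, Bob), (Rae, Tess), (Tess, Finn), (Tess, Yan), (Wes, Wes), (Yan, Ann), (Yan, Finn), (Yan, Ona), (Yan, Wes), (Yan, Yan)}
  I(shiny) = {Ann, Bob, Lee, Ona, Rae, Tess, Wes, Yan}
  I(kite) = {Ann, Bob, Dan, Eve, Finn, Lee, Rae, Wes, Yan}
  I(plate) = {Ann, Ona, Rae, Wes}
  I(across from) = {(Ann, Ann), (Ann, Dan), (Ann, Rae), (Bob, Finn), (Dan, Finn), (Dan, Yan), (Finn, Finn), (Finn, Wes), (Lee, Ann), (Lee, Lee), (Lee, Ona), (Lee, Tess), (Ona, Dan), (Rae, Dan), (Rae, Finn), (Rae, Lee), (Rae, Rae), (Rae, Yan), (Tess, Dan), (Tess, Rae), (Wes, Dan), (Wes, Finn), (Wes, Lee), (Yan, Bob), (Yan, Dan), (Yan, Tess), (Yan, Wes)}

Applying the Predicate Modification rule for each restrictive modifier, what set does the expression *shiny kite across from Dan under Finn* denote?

{Yan}

⟦across from Dan⟧ = {x : ⟨x, Dan⟩ ∈ ⟦across from⟧} = {Ann, Ona, Rae, Tess, Wes, Yan}
⟦under Finn⟧ = {x : ⟨x, Finn⟩ ∈ ⟦under⟧} = {Dan, Eve, Lee, Ona, Tess, Yan}
⟦kite⟧ = {Ann, Bob, Dan, Eve, Finn, Lee, Rae, Wes, Yan}
… ∩ ⟦across from Dan⟧ = {Ann, Bob, Dan, Eve, Finn, Lee, Rae, Wes, Yan} ∩ {Ann, Ona, Rae, Tess, Wes, Yan} = {Ann, Rae, Wes, Yan}
… ∩ ⟦under Finn⟧ = {Ann, Rae, Wes, Yan} ∩ {Dan, Eve, Lee, Ona, Tess, Yan} = {Yan}
… ∩ ⟦shiny⟧ = {Yan} ∩ {Ann, Bob, Lee, Ona, Rae, Tess, Wes, Yan} = {Yan}
So ⟦shiny kite across from Dan under Finn⟧ = {Yan}.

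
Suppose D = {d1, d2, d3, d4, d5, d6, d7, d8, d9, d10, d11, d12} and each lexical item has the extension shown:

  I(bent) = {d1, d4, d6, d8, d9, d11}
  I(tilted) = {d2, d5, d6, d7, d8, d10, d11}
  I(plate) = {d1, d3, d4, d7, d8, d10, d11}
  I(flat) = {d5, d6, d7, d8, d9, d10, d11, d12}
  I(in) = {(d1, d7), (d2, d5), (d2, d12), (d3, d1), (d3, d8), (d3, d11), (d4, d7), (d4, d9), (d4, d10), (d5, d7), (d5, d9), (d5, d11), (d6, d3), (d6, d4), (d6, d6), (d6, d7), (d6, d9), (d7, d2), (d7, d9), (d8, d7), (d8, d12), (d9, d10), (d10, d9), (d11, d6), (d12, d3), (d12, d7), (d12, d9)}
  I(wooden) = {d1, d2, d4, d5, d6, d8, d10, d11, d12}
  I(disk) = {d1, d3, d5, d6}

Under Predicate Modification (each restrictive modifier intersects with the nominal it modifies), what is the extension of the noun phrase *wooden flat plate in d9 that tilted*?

⟦in d9⟧ = {x : ⟨x, d9⟩ ∈ ⟦in⟧} = {d4, d5, d6, d7, d10, d12}
⟦that tilted⟧ = ⟦tilted⟧ = {d2, d5, d6, d7, d8, d10, d11}
⟦plate⟧ = {d1, d3, d4, d7, d8, d10, d11}
… ∩ ⟦in d9⟧ = {d1, d3, d4, d7, d8, d10, d11} ∩ {d4, d5, d6, d7, d10, d12} = {d4, d7, d10}
… ∩ ⟦that tilted⟧ = {d4, d7, d10} ∩ {d2, d5, d6, d7, d8, d10, d11} = {d7, d10}
… ∩ ⟦wooden⟧ = {d7, d10} ∩ {d1, d2, d4, d5, d6, d8, d10, d11, d12} = {d10}
… ∩ ⟦flat⟧ = {d10} ∩ {d5, d6, d7, d8, d9, d10, d11, d12} = {d10}
So ⟦wooden flat plate in d9 that tilted⟧ = {d10}.

{d10}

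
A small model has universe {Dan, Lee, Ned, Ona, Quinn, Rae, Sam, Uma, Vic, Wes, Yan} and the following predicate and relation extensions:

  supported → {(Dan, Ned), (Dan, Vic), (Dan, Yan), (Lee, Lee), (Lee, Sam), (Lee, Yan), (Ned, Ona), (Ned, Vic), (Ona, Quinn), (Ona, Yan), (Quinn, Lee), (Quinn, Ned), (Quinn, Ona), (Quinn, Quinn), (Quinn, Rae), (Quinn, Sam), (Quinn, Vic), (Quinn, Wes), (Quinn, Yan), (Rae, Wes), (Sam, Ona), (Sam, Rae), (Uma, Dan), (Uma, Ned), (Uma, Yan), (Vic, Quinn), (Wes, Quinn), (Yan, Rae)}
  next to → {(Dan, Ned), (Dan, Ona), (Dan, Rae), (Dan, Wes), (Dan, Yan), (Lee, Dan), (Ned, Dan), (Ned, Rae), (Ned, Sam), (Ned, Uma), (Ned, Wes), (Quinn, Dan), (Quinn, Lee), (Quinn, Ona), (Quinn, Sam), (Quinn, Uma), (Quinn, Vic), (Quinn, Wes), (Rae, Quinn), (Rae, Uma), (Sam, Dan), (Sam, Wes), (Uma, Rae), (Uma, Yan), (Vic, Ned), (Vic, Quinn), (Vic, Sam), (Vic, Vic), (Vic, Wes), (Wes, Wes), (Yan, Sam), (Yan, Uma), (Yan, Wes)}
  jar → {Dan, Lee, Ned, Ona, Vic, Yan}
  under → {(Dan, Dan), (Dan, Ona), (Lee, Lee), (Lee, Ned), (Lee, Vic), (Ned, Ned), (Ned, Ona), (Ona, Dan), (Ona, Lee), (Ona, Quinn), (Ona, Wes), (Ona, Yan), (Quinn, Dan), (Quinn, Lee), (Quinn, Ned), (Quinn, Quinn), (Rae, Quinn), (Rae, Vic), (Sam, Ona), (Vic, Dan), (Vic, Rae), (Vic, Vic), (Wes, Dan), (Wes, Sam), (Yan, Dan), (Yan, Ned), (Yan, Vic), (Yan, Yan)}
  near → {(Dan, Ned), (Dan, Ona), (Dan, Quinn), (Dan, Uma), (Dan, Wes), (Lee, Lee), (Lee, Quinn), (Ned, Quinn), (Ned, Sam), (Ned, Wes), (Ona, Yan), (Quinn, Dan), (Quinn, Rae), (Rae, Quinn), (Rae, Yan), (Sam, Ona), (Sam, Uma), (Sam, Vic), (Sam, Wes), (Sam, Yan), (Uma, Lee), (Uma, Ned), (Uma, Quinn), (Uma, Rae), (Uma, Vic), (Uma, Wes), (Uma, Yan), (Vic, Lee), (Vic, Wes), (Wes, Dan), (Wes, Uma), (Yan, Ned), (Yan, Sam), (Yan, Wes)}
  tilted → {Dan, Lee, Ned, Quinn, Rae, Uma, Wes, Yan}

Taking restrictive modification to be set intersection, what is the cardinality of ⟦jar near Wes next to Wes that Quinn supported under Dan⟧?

⟦near Wes⟧ = {x : ⟨x, Wes⟩ ∈ ⟦near⟧} = {Dan, Ned, Sam, Uma, Vic, Yan}
⟦next to Wes⟧ = {x : ⟨x, Wes⟩ ∈ ⟦next to⟧} = {Dan, Ned, Quinn, Sam, Vic, Wes, Yan}
⟦that Quinn supported⟧ = {x : ⟨Quinn, x⟩ ∈ ⟦supported⟧} = {Lee, Ned, Ona, Quinn, Rae, Sam, Vic, Wes, Yan}
⟦under Dan⟧ = {x : ⟨x, Dan⟩ ∈ ⟦under⟧} = {Dan, Ona, Quinn, Vic, Wes, Yan}
⟦jar⟧ = {Dan, Lee, Ned, Ona, Vic, Yan}
… ∩ ⟦near Wes⟧ = {Dan, Lee, Ned, Ona, Vic, Yan} ∩ {Dan, Ned, Sam, Uma, Vic, Yan} = {Dan, Ned, Vic, Yan}
… ∩ ⟦next to Wes⟧ = {Dan, Ned, Vic, Yan} ∩ {Dan, Ned, Quinn, Sam, Vic, Wes, Yan} = {Dan, Ned, Vic, Yan}
… ∩ ⟦that Quinn supported⟧ = {Dan, Ned, Vic, Yan} ∩ {Lee, Ned, Ona, Quinn, Rae, Sam, Vic, Wes, Yan} = {Ned, Vic, Yan}
… ∩ ⟦under Dan⟧ = {Ned, Vic, Yan} ∩ {Dan, Ona, Quinn, Vic, Wes, Yan} = {Vic, Yan}
⟦jar near Wes next to Wes that Quinn supported under Dan⟧ = {Vic, Yan}, so the cardinality is 2.

2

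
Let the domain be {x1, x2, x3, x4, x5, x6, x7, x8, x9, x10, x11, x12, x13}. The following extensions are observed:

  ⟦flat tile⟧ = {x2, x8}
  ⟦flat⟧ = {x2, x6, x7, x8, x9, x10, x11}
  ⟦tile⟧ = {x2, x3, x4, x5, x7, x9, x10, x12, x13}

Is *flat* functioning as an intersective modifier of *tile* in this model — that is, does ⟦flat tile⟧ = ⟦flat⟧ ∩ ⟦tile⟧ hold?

no

⟦flat⟧ ∩ ⟦tile⟧ = {x2, x6, x7, x8, x9, x10, x11} ∩ {x2, x3, x4, x5, x7, x9, x10, x12, x13} = {x2, x7, x9, x10}
Observed ⟦flat tile⟧ = {x2, x8}.
These differ, so the modifier is not intersective in this model.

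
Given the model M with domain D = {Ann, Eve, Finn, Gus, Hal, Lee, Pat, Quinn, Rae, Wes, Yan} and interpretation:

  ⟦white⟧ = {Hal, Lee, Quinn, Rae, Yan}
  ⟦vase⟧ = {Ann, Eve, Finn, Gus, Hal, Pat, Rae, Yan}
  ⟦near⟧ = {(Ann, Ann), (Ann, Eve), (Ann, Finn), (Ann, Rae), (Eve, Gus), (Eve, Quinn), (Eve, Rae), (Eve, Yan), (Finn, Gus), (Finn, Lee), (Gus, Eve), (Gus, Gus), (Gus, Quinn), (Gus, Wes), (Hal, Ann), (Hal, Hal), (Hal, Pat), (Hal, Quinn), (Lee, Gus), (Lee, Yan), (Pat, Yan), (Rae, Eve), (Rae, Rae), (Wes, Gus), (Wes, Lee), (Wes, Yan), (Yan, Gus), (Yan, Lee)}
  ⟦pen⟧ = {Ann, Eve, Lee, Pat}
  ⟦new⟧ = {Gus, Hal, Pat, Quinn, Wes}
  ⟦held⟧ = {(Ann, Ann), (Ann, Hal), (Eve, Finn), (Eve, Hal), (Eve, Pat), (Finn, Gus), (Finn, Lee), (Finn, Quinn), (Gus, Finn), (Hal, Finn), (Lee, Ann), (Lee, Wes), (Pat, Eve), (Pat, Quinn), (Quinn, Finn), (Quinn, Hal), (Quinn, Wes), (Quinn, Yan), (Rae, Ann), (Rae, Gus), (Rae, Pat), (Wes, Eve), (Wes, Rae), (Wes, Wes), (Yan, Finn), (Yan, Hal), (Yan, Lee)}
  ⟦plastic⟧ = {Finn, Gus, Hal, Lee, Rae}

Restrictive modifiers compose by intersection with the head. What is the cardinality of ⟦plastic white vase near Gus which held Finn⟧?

0

⟦near Gus⟧ = {x : ⟨x, Gus⟩ ∈ ⟦near⟧} = {Eve, Finn, Gus, Lee, Wes, Yan}
⟦which held Finn⟧ = {x : ⟨x, Finn⟩ ∈ ⟦held⟧} = {Eve, Gus, Hal, Quinn, Yan}
⟦vase⟧ = {Ann, Eve, Finn, Gus, Hal, Pat, Rae, Yan}
… ∩ ⟦near Gus⟧ = {Ann, Eve, Finn, Gus, Hal, Pat, Rae, Yan} ∩ {Eve, Finn, Gus, Lee, Wes, Yan} = {Eve, Finn, Gus, Yan}
… ∩ ⟦which held Finn⟧ = {Eve, Finn, Gus, Yan} ∩ {Eve, Gus, Hal, Quinn, Yan} = {Eve, Gus, Yan}
… ∩ ⟦plastic⟧ = {Eve, Gus, Yan} ∩ {Finn, Gus, Hal, Lee, Rae} = {Gus}
… ∩ ⟦white⟧ = {Gus} ∩ {Hal, Lee, Quinn, Rae, Yan} = ∅
⟦plastic white vase near Gus which held Finn⟧ = ∅, so the cardinality is 0.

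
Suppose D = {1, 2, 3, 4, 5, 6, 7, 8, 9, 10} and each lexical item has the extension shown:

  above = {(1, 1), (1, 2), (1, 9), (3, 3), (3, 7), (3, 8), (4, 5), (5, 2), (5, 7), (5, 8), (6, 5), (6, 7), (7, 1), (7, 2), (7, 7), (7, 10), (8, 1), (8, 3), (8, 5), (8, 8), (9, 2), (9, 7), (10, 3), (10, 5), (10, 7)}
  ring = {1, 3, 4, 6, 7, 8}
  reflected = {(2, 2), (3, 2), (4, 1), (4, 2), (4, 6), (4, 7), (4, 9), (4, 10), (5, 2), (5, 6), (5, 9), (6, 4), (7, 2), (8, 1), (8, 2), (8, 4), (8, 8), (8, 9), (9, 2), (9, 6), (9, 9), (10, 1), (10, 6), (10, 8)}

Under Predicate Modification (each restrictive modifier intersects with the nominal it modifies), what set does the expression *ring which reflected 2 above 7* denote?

{3, 7}

⟦which reflected 2⟧ = {x : ⟨x, 2⟩ ∈ ⟦reflected⟧} = {2, 3, 4, 5, 7, 8, 9}
⟦above 7⟧ = {x : ⟨x, 7⟩ ∈ ⟦above⟧} = {3, 5, 6, 7, 9, 10}
⟦ring⟧ = {1, 3, 4, 6, 7, 8}
… ∩ ⟦which reflected 2⟧ = {1, 3, 4, 6, 7, 8} ∩ {2, 3, 4, 5, 7, 8, 9} = {3, 4, 7, 8}
… ∩ ⟦above 7⟧ = {3, 4, 7, 8} ∩ {3, 5, 6, 7, 9, 10} = {3, 7}
So ⟦ring which reflected 2 above 7⟧ = {3, 7}.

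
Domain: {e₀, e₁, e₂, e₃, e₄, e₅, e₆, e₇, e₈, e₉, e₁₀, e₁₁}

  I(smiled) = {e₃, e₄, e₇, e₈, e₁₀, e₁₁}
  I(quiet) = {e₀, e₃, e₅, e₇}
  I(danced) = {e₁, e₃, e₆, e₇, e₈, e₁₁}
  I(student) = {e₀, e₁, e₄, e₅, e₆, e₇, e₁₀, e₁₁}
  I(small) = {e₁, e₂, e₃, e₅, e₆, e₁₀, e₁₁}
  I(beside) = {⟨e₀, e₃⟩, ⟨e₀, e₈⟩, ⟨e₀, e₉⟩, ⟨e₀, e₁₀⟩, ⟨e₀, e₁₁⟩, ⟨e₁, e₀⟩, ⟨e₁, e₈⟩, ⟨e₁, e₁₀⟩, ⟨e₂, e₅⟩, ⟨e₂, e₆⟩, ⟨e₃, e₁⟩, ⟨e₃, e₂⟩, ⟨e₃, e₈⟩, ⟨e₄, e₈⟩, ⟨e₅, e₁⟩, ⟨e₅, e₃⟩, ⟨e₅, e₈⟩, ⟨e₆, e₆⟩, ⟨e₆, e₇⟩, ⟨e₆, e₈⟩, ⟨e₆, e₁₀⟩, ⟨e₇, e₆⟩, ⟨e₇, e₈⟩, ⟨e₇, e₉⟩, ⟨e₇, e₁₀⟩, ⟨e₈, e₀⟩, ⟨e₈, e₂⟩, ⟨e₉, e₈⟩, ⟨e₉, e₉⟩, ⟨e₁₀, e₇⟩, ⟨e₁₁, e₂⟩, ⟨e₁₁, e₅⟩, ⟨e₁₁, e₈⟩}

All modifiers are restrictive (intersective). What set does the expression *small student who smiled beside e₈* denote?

{e₁₁}

⟦who smiled⟧ = ⟦smiled⟧ = {e₃, e₄, e₇, e₈, e₁₀, e₁₁}
⟦beside e₈⟧ = {x : ⟨x, e₈⟩ ∈ ⟦beside⟧} = {e₀, e₁, e₃, e₄, e₅, e₆, e₇, e₉, e₁₁}
⟦student⟧ = {e₀, e₁, e₄, e₅, e₆, e₇, e₁₀, e₁₁}
… ∩ ⟦who smiled⟧ = {e₀, e₁, e₄, e₅, e₆, e₇, e₁₀, e₁₁} ∩ {e₃, e₄, e₇, e₈, e₁₀, e₁₁} = {e₄, e₇, e₁₀, e₁₁}
… ∩ ⟦beside e₈⟧ = {e₄, e₇, e₁₀, e₁₁} ∩ {e₀, e₁, e₃, e₄, e₅, e₆, e₇, e₉, e₁₁} = {e₄, e₇, e₁₁}
… ∩ ⟦small⟧ = {e₄, e₇, e₁₁} ∩ {e₁, e₂, e₃, e₅, e₆, e₁₀, e₁₁} = {e₁₁}
So ⟦small student who smiled beside e₈⟧ = {e₁₁}.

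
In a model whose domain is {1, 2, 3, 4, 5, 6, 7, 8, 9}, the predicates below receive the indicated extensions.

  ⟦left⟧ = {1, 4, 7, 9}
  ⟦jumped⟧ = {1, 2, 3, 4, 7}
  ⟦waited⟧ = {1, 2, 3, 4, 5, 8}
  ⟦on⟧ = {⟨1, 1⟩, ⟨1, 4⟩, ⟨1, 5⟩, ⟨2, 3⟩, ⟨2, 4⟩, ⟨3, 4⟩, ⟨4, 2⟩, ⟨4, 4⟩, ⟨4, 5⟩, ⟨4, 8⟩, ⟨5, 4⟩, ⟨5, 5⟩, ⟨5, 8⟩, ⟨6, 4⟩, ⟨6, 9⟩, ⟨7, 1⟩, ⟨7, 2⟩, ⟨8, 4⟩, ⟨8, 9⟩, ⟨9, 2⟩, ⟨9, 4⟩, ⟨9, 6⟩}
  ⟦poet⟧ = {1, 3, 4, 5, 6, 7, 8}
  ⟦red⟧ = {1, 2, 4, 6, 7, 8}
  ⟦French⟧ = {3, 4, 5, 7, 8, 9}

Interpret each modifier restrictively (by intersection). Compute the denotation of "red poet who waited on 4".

{1, 4, 8}

⟦who waited⟧ = ⟦waited⟧ = {1, 2, 3, 4, 5, 8}
⟦on 4⟧ = {x : ⟨x, 4⟩ ∈ ⟦on⟧} = {1, 2, 3, 4, 5, 6, 8, 9}
⟦poet⟧ = {1, 3, 4, 5, 6, 7, 8}
… ∩ ⟦who waited⟧ = {1, 3, 4, 5, 6, 7, 8} ∩ {1, 2, 3, 4, 5, 8} = {1, 3, 4, 5, 8}
… ∩ ⟦on 4⟧ = {1, 3, 4, 5, 8} ∩ {1, 2, 3, 4, 5, 6, 8, 9} = {1, 3, 4, 5, 8}
… ∩ ⟦red⟧ = {1, 3, 4, 5, 8} ∩ {1, 2, 4, 6, 7, 8} = {1, 4, 8}
So ⟦red poet who waited on 4⟧ = {1, 4, 8}.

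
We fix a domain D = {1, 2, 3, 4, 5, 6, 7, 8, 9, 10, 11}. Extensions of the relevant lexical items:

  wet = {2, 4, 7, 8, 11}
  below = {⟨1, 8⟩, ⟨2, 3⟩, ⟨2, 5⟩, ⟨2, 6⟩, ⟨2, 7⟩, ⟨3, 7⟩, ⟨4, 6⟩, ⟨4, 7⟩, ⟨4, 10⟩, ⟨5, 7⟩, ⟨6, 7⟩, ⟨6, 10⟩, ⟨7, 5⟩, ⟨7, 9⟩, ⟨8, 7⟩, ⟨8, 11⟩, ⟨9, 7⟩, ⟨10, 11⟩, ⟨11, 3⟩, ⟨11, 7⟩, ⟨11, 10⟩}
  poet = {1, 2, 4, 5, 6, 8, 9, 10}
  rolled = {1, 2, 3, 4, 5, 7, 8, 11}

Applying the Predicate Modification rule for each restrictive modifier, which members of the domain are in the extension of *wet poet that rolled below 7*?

⟦that rolled⟧ = ⟦rolled⟧ = {1, 2, 3, 4, 5, 7, 8, 11}
⟦below 7⟧ = {x : ⟨x, 7⟩ ∈ ⟦below⟧} = {2, 3, 4, 5, 6, 8, 9, 11}
⟦poet⟧ = {1, 2, 4, 5, 6, 8, 9, 10}
… ∩ ⟦that rolled⟧ = {1, 2, 4, 5, 6, 8, 9, 10} ∩ {1, 2, 3, 4, 5, 7, 8, 11} = {1, 2, 4, 5, 8}
… ∩ ⟦below 7⟧ = {1, 2, 4, 5, 8} ∩ {2, 3, 4, 5, 6, 8, 9, 11} = {2, 4, 5, 8}
… ∩ ⟦wet⟧ = {2, 4, 5, 8} ∩ {2, 4, 7, 8, 11} = {2, 4, 8}
So ⟦wet poet that rolled below 7⟧ = {2, 4, 8}.

{2, 4, 8}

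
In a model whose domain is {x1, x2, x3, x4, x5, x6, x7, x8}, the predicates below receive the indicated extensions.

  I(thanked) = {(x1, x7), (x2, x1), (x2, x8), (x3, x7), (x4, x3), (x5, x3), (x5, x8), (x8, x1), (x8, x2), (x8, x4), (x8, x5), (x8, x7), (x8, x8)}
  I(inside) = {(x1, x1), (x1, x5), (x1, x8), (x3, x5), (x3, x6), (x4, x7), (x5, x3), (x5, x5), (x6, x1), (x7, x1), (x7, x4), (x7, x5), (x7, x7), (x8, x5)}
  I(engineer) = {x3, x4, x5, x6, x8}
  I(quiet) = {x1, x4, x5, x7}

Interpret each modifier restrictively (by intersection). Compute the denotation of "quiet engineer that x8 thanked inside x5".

{x5}

⟦that x8 thanked⟧ = {x : ⟨x8, x⟩ ∈ ⟦thanked⟧} = {x1, x2, x4, x5, x7, x8}
⟦inside x5⟧ = {x : ⟨x, x5⟩ ∈ ⟦inside⟧} = {x1, x3, x5, x7, x8}
⟦engineer⟧ = {x3, x4, x5, x6, x8}
… ∩ ⟦that x8 thanked⟧ = {x3, x4, x5, x6, x8} ∩ {x1, x2, x4, x5, x7, x8} = {x4, x5, x8}
… ∩ ⟦inside x5⟧ = {x4, x5, x8} ∩ {x1, x3, x5, x7, x8} = {x5, x8}
… ∩ ⟦quiet⟧ = {x5, x8} ∩ {x1, x4, x5, x7} = {x5}
So ⟦quiet engineer that x8 thanked inside x5⟧ = {x5}.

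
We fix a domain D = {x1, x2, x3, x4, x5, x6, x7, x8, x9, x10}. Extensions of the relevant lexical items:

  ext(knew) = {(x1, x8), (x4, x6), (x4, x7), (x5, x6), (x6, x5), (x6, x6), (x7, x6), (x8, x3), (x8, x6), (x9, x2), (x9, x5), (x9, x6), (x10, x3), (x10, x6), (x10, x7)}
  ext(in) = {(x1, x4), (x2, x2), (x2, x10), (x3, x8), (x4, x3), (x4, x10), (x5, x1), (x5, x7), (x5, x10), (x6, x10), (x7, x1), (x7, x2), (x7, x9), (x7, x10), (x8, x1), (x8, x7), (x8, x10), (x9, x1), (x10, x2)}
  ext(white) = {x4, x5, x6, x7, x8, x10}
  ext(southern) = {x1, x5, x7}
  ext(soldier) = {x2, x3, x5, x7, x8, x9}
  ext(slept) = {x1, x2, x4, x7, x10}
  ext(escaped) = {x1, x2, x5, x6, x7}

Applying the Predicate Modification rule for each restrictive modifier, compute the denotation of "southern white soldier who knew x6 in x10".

⟦who knew x6⟧ = {x : ⟨x, x6⟩ ∈ ⟦knew⟧} = {x4, x5, x6, x7, x8, x9, x10}
⟦in x10⟧ = {x : ⟨x, x10⟩ ∈ ⟦in⟧} = {x2, x4, x5, x6, x7, x8}
⟦soldier⟧ = {x2, x3, x5, x7, x8, x9}
… ∩ ⟦who knew x6⟧ = {x2, x3, x5, x7, x8, x9} ∩ {x4, x5, x6, x7, x8, x9, x10} = {x5, x7, x8, x9}
… ∩ ⟦in x10⟧ = {x5, x7, x8, x9} ∩ {x2, x4, x5, x6, x7, x8} = {x5, x7, x8}
… ∩ ⟦southern⟧ = {x5, x7, x8} ∩ {x1, x5, x7} = {x5, x7}
… ∩ ⟦white⟧ = {x5, x7} ∩ {x4, x5, x6, x7, x8, x10} = {x5, x7}
So ⟦southern white soldier who knew x6 in x10⟧ = {x5, x7}.

{x5, x7}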